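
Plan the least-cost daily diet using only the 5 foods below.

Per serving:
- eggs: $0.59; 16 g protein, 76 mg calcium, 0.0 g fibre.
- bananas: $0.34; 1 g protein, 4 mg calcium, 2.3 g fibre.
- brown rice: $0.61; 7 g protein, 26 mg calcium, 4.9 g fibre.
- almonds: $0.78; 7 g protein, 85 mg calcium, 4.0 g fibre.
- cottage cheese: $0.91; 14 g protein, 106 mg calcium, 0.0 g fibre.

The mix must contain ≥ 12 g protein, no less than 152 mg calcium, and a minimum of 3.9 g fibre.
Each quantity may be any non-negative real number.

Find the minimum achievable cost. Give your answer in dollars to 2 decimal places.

$1.30

Let x1 = servings of eggs, x2 = servings of bananas, x3 = servings of brown rice, x4 = servings of almonds, x5 = servings of cottage cheese.
min 0.59x1 + 0.34x2 + 0.61x3 + 0.78x4 + 0.91x5 subject to:
  16x1 + 1x2 + 7x3 + 7x4 + 14x5 ≥ 12   (protein)
  76x1 + 4x2 + 26x3 + 85x4 + 106x5 ≥ 152   (calcium)
  2.3x2 + 4.9x3 + 4x4 ≥ 3.9   (fibre)
  x1, x2, x3, x4, x5 ≥ 0.
The minimum-cost mix takes nothing from bananas, brown rice, cottage cheese — only eggs, almonds. There the calcium and fibre constraints are tight.
So eggs = 0.9095 servings, almonds = 0.975 servings.
Objective = 0.59·0.9095 + 0.78·0.975 = 1.2971.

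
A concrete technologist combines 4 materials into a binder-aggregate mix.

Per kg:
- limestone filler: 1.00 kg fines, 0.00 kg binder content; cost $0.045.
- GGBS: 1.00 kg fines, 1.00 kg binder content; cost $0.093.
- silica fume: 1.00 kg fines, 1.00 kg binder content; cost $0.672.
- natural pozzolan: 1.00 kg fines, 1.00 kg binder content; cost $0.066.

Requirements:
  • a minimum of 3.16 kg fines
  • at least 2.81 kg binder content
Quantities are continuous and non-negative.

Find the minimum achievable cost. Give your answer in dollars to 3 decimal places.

Let x1 = kg of limestone filler, x2 = kg of GGBS, x3 = kg of silica fume, x4 = kg of natural pozzolan.
min 0.045x1 + 0.093x2 + 0.672x3 + 0.066x4 s.t.:
  1x1 + 1x2 + 1x3 + 1x4 ≥ 3.16   (fines)
  1x2 + 1x3 + 1x4 ≥ 2.81   (binder content)
  x1, x2, x3, x4 ≥ 0.
The optimal basis is {limestone filler, natural pozzolan}; GGBS, silica fume drop out. There the fines and binder content constraints are tight.
So limestone filler = 0.35 kg, natural pozzolan = 2.81 kg.
Hence cost = 0.045·0.35 + 0.066·2.81 = $0.20121.

$0.201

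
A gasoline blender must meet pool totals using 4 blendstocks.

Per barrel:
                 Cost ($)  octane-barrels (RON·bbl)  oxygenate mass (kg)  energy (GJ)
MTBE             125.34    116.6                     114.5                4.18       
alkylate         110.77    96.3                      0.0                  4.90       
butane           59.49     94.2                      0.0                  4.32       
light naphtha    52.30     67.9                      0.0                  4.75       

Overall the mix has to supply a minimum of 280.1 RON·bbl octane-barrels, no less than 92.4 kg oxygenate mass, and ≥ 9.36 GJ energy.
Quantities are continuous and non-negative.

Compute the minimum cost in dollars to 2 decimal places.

Let x1 = barrels of MTBE, x2 = barrels of alkylate, x3 = barrels of butane, x4 = barrels of light naphtha.
Minimise 125.34x1 + 110.77x2 + 59.49x3 + 52.3x4 with:
  116.6x1 + 96.3x2 + 94.2x3 + 67.9x4 ≥ 280.1   (octane-barrels)
  114.5x1 ≥ 92.4   (oxygenate mass)
  4.18x1 + 4.9x2 + 4.32x3 + 4.75x4 ≥ 9.36   (energy)
  x1, x2, x3, x4 ≥ 0.
The minimum-cost mix takes nothing from alkylate, light naphtha — only MTBE, butane. Binding constraints: octane-barrels and oxygenate mass.
So MTBE = 0.80699 barrels, butane = 1.9746 barrels.
Objective = 125.34·0.80699 + 59.49·1.9746 = 218.6171.

$218.62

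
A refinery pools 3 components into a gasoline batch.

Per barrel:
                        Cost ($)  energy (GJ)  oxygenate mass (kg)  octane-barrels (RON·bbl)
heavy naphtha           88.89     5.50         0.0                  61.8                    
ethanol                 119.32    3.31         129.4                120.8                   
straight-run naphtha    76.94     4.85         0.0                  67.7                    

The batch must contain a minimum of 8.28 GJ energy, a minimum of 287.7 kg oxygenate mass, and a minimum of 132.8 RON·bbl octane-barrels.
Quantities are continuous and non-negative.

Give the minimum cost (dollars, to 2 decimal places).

This is a linear program. Let x1 = barrels of heavy naphtha, x2 = barrels of ethanol, x3 = barrels of straight-run naphtha.
min 88.89x1 + 119.32x2 + 76.94x3 with:
  5.5x1 + 3.31x2 + 4.85x3 ≥ 8.28   (energy)
  129.4x2 ≥ 287.7   (oxygenate mass)
  61.8x1 + 120.8x2 + 67.7x3 ≥ 132.8   (octane-barrels)
  x1, x2, x3 ≥ 0.
The cheapest feasible vertex uses only ethanol, straight-run naphtha; heavy naphtha is not used. The energy and oxygenate mass requirements are met with equality.
Solving gives x2 = 2.22334, x3 = 0.189845.
Cost = 119.32·2.22334 + 76.94·0.189845 = 279.8956.

$279.90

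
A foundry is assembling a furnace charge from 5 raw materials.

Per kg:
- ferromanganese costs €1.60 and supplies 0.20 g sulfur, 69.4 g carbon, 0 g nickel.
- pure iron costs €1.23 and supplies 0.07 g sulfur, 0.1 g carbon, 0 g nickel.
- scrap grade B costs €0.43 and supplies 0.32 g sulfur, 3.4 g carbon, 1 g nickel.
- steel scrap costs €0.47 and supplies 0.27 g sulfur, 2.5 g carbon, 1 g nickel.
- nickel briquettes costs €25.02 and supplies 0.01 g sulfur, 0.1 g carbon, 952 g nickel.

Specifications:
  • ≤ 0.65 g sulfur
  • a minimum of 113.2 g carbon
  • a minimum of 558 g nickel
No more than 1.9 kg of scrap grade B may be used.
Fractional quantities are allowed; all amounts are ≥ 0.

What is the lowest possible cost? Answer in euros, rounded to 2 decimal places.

€17.27

Let x1 = kg of ferromanganese, x2 = kg of pure iron, x3 = kg of scrap grade B, x4 = kg of steel scrap, x5 = kg of nickel briquettes.
min 1.6x1 + 1.23x2 + 0.43x3 + 0.47x4 + 25.02x5 subject to:
  0.2x1 + 0.07x2 + 0.32x3 + 0.27x4 + 0.01x5 ≤ 0.65   (sulfur)
  69.4x1 + 0.1x2 + 3.4x3 + 2.5x4 + 0.1x5 ≥ 113.2   (carbon)
  1x3 + 1x4 + 952x5 ≥ 558   (nickel)
  x3 ≤ 1.9
  x1, x2, x3, x4, x5 ≥ 0.
At the optimum only ferromanganese, nickel briquettes are positive (pure iron, scrap grade B, steel scrap = 0). The carbon and nickel requirements are met with equality.
Solving gives x1 = 1.63, x5 = 0.5861.
Total cost: 1.6·1.63 + 25.02·0.5861 = 17.2722.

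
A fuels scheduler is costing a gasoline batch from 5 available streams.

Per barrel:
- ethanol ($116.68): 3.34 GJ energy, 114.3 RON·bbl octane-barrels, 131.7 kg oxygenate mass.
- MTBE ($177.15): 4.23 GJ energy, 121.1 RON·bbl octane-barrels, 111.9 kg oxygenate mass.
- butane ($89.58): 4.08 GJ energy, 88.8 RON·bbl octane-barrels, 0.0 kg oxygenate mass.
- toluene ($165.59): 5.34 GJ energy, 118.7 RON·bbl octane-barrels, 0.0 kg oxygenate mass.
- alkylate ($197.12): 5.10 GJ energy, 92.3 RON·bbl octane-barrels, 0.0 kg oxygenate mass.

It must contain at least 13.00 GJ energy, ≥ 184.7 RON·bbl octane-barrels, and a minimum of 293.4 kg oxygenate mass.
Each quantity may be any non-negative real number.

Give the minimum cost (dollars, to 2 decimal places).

Let x1 = barrels of ethanol, x2 = barrels of MTBE, x3 = barrels of butane, x4 = barrels of toluene, x5 = barrels of alkylate.
Minimise 116.68x1 + 177.15x2 + 89.58x3 + 165.59x4 + 197.12x5 s.t.:
  3.34x1 + 4.23x2 + 4.08x3 + 5.34x4 + 5.1x5 ≥ 13   (energy)
  114.3x1 + 121.1x2 + 88.8x3 + 118.7x4 + 92.3x5 ≥ 184.7   (octane-barrels)
  131.7x1 + 111.9x2 ≥ 293.4   (oxygenate mass)
  x1, x2, x3, x4, x5 ≥ 0.
The minimum-cost mix takes nothing from MTBE, toluene, alkylate — only ethanol, butane. Binding constraints: energy and oxygenate mass.
Solving gives x1 = 2.22779, x3 = 1.362544.
Hence cost = 116.68·2.22779 + 89.58·1.362544 = $381.9952.

$382.00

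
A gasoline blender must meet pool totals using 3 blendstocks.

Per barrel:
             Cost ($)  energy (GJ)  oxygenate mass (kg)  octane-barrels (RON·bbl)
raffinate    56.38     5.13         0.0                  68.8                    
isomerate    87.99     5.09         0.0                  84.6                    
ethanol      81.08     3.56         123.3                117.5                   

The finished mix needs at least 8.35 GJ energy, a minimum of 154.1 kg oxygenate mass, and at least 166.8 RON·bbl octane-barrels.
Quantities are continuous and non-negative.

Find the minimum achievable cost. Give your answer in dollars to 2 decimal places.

$144.20

Let x1 = barrels of raffinate, x2 = barrels of isomerate, x3 = barrels of ethanol.
Minimize 56.38x1 + 87.99x2 + 81.08x3 s.t.:
  5.13x1 + 5.09x2 + 3.56x3 ≥ 8.35   (energy)
  123.3x3 ≥ 154.1   (oxygenate mass)
  68.8x1 + 84.6x2 + 117.5x3 ≥ 166.8   (octane-barrels)
  x1, x2, x3 ≥ 0.
The optimal basis is {raffinate, ethanol}; isomerate drops out. The energy and oxygenate mass requirements are met with equality.
Solving gives x1 = 0.76037, x3 = 1.2498.
Cost = 56.38·0.76037 + 81.08·1.2498 = 144.2034.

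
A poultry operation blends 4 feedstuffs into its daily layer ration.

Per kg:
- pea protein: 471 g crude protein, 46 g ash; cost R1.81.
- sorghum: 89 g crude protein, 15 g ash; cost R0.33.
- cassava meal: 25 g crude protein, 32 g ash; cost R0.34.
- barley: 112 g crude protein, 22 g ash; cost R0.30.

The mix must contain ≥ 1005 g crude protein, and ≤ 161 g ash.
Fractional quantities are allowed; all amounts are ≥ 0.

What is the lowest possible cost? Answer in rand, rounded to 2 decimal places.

R3.12

Treat it as an LP. Let x1 = kg of pea protein, x2 = kg of sorghum, x3 = kg of cassava meal, x4 = kg of barley.
Minimize 1.81x1 + 0.33x2 + 0.34x3 + 0.3x4 with:
  471x1 + 89x2 + 25x3 + 112x4 ≥ 1005   (crude protein)
  46x1 + 15x2 + 32x3 + 22x4 ≤ 161   (ash)
  x1, x2, x3, x4 ≥ 0.
The minimum-cost mix takes nothing from sorghum, cassava meal — only pea protein, barley. Binding constraints: crude protein and ash.
So pea protein = 0.7827 kg, barley = 5.682 kg.
Cost = 1.81·0.7827 + 0.3·5.682 = 3.1213.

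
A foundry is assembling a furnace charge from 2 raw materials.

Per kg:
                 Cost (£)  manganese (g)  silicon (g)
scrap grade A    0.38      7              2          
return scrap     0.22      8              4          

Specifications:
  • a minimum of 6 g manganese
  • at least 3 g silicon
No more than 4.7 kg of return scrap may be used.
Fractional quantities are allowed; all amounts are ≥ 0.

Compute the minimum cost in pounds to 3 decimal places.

£0.165

This is a linear program. Let x1 = kg of scrap grade A, x2 = kg of return scrap.
Minimise 0.38x1 + 0.22x2 s.t.:
  7x1 + 8x2 ≥ 6   (manganese)
  2x1 + 4x2 ≥ 3   (silicon)
  x2 ≤ 4.7
  x1, x2 ≥ 0.
The cheapest feasible vertex uses only return scrap; scrap grade A is not used. Binding constraints: manganese and silicon.
Solving gives x2 = 0.75.
Objective = 0.22·0.75 = 0.16500.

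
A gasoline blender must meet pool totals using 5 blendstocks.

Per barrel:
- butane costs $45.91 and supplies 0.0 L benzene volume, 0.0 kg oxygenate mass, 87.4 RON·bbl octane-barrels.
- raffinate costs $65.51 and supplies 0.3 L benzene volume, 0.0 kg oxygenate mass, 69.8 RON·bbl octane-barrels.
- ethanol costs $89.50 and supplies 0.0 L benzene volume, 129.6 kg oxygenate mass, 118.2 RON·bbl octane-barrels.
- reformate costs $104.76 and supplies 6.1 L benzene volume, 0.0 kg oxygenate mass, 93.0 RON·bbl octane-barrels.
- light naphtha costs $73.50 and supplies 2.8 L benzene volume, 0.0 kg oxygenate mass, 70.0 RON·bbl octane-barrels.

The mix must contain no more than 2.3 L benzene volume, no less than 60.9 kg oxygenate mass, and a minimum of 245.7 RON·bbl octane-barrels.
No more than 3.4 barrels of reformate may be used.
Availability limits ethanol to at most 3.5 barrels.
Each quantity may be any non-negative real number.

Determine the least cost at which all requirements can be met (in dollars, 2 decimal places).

This is a linear program. Let x1 = barrels of butane, x2 = barrels of raffinate, x3 = barrels of ethanol, x4 = barrels of reformate, x5 = barrels of light naphtha.
min 45.91x1 + 65.51x2 + 89.5x3 + 104.76x4 + 73.5x5 s.t.:
  0.3x2 + 6.1x4 + 2.8x5 ≤ 2.3   (benzene volume)
  129.6x3 ≥ 60.9   (oxygenate mass)
  87.4x1 + 69.8x2 + 118.2x3 + 93x4 + 70x5 ≥ 245.7   (octane-barrels)
  x4 ≤ 3.4
  x3 ≤ 3.5
  x1, x2, x3, x4, x5 ≥ 0.
The cheapest feasible vertex uses only butane, ethanol; raffinate, reformate, light naphtha are not used. The oxygenate mass and octane-barrels requirements are met with equality.
Optimal quantities: butane = 2.1757 barrels, ethanol = 0.46991 barrels.
Hence cost = 45.91·2.1757 + 89.5·0.46991 = $141.9433.

$141.94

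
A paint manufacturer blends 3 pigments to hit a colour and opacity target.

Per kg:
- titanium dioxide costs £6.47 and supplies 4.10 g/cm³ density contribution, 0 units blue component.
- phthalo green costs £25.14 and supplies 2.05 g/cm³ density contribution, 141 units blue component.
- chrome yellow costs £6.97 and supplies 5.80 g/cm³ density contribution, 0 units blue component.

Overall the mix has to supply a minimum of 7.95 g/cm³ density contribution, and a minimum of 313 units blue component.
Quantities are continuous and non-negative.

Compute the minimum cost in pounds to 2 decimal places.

Let x1 = kg of titanium dioxide, x2 = kg of phthalo green, x3 = kg of chrome yellow.
min 6.47x1 + 25.14x2 + 6.97x3 with:
  4.1x1 + 2.05x2 + 5.8x3 ≥ 7.95   (density contribution)
  141x2 ≥ 313   (blue component)
  x1, x2, x3 ≥ 0.
The minimum-cost mix takes nothing from titanium dioxide — only phthalo green, chrome yellow. There the density contribution and blue component constraints are tight.
Solving gives x2 = 2.2199, x3 = 0.58608.
Total cost: 25.14·2.2199 + 6.97·0.58608 = 59.8933.

£59.89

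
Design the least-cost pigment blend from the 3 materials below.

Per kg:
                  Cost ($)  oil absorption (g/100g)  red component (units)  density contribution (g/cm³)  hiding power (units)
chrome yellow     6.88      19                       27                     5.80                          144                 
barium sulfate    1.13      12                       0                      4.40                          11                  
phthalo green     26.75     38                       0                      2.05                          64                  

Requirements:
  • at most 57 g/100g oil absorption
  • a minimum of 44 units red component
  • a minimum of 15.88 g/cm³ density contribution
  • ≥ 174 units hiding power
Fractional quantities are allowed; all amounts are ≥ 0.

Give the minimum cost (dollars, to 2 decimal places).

$12.86

Let x1 = kg of chrome yellow, x2 = kg of barium sulfate, x3 = kg of phthalo green.
min 6.88x1 + 1.13x2 + 26.75x3 with:
  19x1 + 12x2 + 38x3 ≤ 57   (oil absorption)
  27x1 ≥ 44   (red component)
  5.8x1 + 4.4x2 + 2.05x3 ≥ 15.88   (density contribution)
  144x1 + 11x2 + 64x3 ≥ 174   (hiding power)
  x1, x2, x3 ≥ 0.
The cheapest feasible vertex uses only chrome yellow, barium sulfate; phthalo green is not used. There the red component and density contribution constraints are tight.
Optimal quantities: chrome yellow = 1.6296 kg, barium sulfate = 1.4609 kg.
Hence cost = 6.88·1.6296 + 1.13·1.4609 = $12.8625.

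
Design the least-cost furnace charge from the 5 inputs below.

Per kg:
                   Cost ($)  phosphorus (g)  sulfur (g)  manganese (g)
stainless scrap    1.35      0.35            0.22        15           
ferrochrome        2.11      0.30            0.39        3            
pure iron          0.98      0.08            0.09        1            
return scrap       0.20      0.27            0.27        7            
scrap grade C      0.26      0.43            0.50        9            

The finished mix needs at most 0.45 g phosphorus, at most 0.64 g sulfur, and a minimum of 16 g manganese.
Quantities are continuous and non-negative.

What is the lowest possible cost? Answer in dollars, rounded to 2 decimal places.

Treat it as an LP. Let x1 = kg of stainless scrap, x2 = kg of ferrochrome, x3 = kg of pure iron, x4 = kg of return scrap, x5 = kg of scrap grade C.
Minimise 1.35x1 + 2.11x2 + 0.98x3 + 0.2x4 + 0.26x5 with:
  0.35x1 + 0.3x2 + 0.08x3 + 0.27x4 + 0.43x5 ≤ 0.45   (phosphorus)
  0.22x1 + 0.39x2 + 0.09x3 + 0.27x4 + 0.5x5 ≤ 0.64   (sulfur)
  15x1 + 3x2 + 1x3 + 7x4 + 9x5 ≥ 16   (manganese)
  x1, x2, x3, x4, x5 ≥ 0.
The minimum-cost mix takes nothing from ferrochrome, pure iron, scrap grade C — only stainless scrap, return scrap. Binding constraints: phosphorus and manganese.
So stainless scrap = 0.7313 kg, return scrap = 0.7187 kg.
Hence cost = 1.35·0.7313 + 0.2·0.7187 = $1.1310.

$1.13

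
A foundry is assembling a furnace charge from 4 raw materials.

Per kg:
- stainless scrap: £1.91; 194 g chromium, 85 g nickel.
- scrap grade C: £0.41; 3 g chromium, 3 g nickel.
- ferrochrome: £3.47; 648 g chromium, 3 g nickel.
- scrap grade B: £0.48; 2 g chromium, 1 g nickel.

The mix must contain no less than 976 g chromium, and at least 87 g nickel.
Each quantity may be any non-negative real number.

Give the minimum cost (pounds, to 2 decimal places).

£6.08

Treat it as an LP. Let x1 = kg of stainless scrap, x2 = kg of scrap grade C, x3 = kg of ferrochrome, x4 = kg of scrap grade B.
Minimise 1.91x1 + 0.41x2 + 3.47x3 + 0.48x4 s.t.:
  194x1 + 3x2 + 648x3 + 2x4 ≥ 976   (chromium)
  85x1 + 3x2 + 3x3 + 1x4 ≥ 87   (nickel)
  x1, x2, x3, x4 ≥ 0.
The minimum-cost mix takes nothing from scrap grade C, scrap grade B — only stainless scrap, ferrochrome. There the chromium and nickel constraints are tight.
Solving gives x1 = 0.9807, x3 = 1.213.
Total cost: 1.91·0.9807 + 3.47·1.213 = 6.0822.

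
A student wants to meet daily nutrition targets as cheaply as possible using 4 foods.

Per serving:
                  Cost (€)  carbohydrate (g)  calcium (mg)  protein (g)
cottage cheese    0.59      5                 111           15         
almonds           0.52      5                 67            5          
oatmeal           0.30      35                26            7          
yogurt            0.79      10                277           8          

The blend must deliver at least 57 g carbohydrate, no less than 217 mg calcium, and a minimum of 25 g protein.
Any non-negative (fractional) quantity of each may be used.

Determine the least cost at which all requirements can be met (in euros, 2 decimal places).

€1.17

Set it up as a linear program. Let x1 = servings of cottage cheese, x2 = servings of almonds, x3 = servings of oatmeal, x4 = servings of yogurt.
Minimise 0.59x1 + 0.52x2 + 0.3x3 + 0.79x4 subject to:
  5x1 + 5x2 + 35x3 + 10x4 ≥ 57   (carbohydrate)
  111x1 + 67x2 + 26x3 + 277x4 ≥ 217   (calcium)
  15x1 + 5x2 + 7x3 + 8x4 ≥ 25   (protein)
  x1, x2, x3, x4 ≥ 0.
The cheapest feasible vertex uses only cottage cheese, oatmeal, yogurt; almonds is not used. There the carbohydrate, calcium, protein constraints are tight.
So cottage cheese = 0.8364 servings, oatmeal = 1.419 servings, yogurt = 0.315 servings.
Cost = 0.59·0.8364 + 0.3·1.419 + 0.79·0.315 = 1.1680.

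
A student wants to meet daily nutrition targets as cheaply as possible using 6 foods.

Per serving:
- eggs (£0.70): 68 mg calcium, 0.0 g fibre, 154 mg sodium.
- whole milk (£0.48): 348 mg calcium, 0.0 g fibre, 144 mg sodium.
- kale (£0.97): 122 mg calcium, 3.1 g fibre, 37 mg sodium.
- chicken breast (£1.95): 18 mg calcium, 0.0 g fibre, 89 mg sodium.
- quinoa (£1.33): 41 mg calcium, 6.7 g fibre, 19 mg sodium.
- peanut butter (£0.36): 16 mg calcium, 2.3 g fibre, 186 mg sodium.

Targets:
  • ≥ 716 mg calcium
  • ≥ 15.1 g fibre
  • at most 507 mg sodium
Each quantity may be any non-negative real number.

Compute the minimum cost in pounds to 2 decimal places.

This is a linear program. Let x1 = servings of eggs, x2 = servings of whole milk, x3 = servings of kale, x4 = servings of chicken breast, x5 = servings of quinoa, x6 = servings of peanut butter.
min 0.7x1 + 0.48x2 + 0.97x3 + 1.95x4 + 1.33x5 + 0.36x6 with:
  68x1 + 348x2 + 122x3 + 18x4 + 41x5 + 16x6 ≥ 716   (calcium)
  3.1x3 + 6.7x5 + 2.3x6 ≥ 15.1   (fibre)
  154x1 + 144x2 + 37x3 + 89x4 + 19x5 + 186x6 ≤ 507   (sodium)
  x1, x2, x3, x4, x5, x6 ≥ 0.
The cheapest feasible vertex uses only whole milk, quinoa, peanut butter; eggs, kale, chicken breast are not used. The calcium, fibre, sodium requirements are met with equality.
So whole milk = 1.786 servings, quinoa = 1.858 servings, peanut butter = 1.154 servings.
Hence cost = 0.48·1.786 + 1.33·1.858 + 0.36·1.154 = £3.7439.

£3.74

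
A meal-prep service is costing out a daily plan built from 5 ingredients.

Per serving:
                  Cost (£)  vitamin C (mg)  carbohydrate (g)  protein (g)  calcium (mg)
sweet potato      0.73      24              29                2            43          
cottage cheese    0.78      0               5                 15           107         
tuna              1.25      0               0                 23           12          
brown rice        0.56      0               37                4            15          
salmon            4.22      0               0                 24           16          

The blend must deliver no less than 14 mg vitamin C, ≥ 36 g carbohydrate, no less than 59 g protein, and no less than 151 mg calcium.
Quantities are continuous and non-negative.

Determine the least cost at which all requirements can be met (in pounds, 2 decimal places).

Let x1 = servings of sweet potato, x2 = servings of cottage cheese, x3 = servings of tuna, x4 = servings of brown rice, x5 = servings of salmon.
Minimise 0.73x1 + 0.78x2 + 1.25x3 + 0.56x4 + 4.22x5 with:
  24x1 ≥ 14   (vitamin C)
  29x1 + 5x2 + 37x4 ≥ 36   (carbohydrate)
  2x1 + 15x2 + 23x3 + 4x4 + 24x5 ≥ 59   (protein)
  43x1 + 107x2 + 12x3 + 15x4 + 16x5 ≥ 151   (calcium)
  x1, x2, x3, x4, x5 ≥ 0.
The minimum-cost mix takes nothing from tuna, brown rice, salmon — only sweet potato, cottage cheese. Binding constraints: vitamin C and protein.
That vertex is x1 = 0.5833, x2 = 3.856.
Hence cost = 0.73·0.5833 + 0.78·3.856 = £3.4335.

£3.43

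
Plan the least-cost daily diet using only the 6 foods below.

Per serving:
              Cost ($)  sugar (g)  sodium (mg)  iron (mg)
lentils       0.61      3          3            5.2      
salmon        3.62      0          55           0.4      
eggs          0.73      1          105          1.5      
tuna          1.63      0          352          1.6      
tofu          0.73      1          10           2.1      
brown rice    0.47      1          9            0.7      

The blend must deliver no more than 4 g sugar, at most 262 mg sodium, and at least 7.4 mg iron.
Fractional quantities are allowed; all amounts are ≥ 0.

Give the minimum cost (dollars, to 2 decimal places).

$1.29

This is a linear program. Let x1 = servings of lentils, x2 = servings of salmon, x3 = servings of eggs, x4 = servings of tuna, x5 = servings of tofu, x6 = servings of brown rice.
min 0.61x1 + 3.62x2 + 0.73x3 + 1.63x4 + 0.73x5 + 0.47x6 s.t.:
  3x1 + 1x3 + 1x5 + 1x6 ≤ 4   (sugar)
  3x1 + 55x2 + 105x3 + 352x4 + 10x5 + 9x6 ≤ 262   (sodium)
  5.2x1 + 0.4x2 + 1.5x3 + 1.6x4 + 2.1x5 + 0.7x6 ≥ 7.4   (iron)
  x1, x2, x3, x4, x5, x6 ≥ 0.
The cheapest feasible vertex uses only lentils, tuna; salmon, eggs, tofu, brown rice are not used. There the sugar and iron constraints are tight.
That vertex is x1 = 1.333, x4 = 0.2917.
Total cost: 0.61·1.333 + 1.63·0.2917 = 1.2886.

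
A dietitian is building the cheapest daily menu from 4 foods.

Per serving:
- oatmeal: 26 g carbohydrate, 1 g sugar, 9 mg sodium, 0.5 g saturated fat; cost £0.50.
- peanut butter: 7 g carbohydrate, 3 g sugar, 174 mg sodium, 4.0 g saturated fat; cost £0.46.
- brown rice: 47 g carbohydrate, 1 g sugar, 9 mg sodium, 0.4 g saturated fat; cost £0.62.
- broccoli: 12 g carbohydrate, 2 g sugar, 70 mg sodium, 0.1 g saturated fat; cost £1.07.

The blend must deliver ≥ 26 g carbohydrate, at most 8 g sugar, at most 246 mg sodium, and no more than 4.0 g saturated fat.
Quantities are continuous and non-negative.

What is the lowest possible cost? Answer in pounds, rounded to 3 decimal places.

£0.343

Let x1 = servings of oatmeal, x2 = servings of peanut butter, x3 = servings of brown rice, x4 = servings of broccoli.
Minimize 0.5x1 + 0.46x2 + 0.62x3 + 1.07x4 s.t.:
  26x1 + 7x2 + 47x3 + 12x4 ≥ 26   (carbohydrate)
  1x1 + 3x2 + 1x3 + 2x4 ≤ 8   (sugar)
  9x1 + 174x2 + 9x3 + 70x4 ≤ 246   (sodium)
  0.5x1 + 4x2 + 0.4x3 + 0.1x4 ≤ 4   (saturated fat)
  x1, x2, x3, x4 ≥ 0.
The optimal basis is {brown rice}; oatmeal, peanut butter, broccoli drop out. Binding constraint: carbohydrate.
Optimal quantities: brown rice = 0.5532 servings.
Objective = 0.62·0.5532 = 0.34298.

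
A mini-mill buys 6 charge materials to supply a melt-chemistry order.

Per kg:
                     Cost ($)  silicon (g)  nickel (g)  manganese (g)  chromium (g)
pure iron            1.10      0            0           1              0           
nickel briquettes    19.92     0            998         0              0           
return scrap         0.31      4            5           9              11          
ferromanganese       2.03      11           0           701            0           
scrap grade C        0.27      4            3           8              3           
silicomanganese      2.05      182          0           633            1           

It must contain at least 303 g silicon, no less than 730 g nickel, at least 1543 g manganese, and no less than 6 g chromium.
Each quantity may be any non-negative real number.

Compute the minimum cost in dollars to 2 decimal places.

Let x1 = kg of pure iron, x2 = kg of nickel briquettes, x3 = kg of return scrap, x4 = kg of ferromanganese, x5 = kg of scrap grade C, x6 = kg of silicomanganese.
Minimize 1.1x1 + 19.92x2 + 0.31x3 + 2.03x4 + 0.27x5 + 2.05x6 with:
  4x3 + 11x4 + 4x5 + 182x6 ≥ 303   (silicon)
  998x2 + 5x3 + 3x5 ≥ 730   (nickel)
  1x1 + 9x3 + 701x4 + 8x5 + 633x6 ≥ 1543   (manganese)
  11x3 + 3x5 + 1x6 ≥ 6   (chromium)
  x1, x2, x3, x4, x5, x6 ≥ 0.
The optimal basis is {nickel briquettes, return scrap, ferromanganese, silicomanganese}; pure iron, scrap grade C drop out. There the silicon, nickel, manganese, chromium constraints are tight.
So nickel briquettes = 0.7295 kg, return scrap = 0.399 kg, ferromanganese = 0.741 kg, silicomanganese = 1.611 kg.
Total cost: 19.92·0.7295 + 0.31·0.399 + 2.03·0.741 + 2.05·1.611 = 19.4621.

$19.46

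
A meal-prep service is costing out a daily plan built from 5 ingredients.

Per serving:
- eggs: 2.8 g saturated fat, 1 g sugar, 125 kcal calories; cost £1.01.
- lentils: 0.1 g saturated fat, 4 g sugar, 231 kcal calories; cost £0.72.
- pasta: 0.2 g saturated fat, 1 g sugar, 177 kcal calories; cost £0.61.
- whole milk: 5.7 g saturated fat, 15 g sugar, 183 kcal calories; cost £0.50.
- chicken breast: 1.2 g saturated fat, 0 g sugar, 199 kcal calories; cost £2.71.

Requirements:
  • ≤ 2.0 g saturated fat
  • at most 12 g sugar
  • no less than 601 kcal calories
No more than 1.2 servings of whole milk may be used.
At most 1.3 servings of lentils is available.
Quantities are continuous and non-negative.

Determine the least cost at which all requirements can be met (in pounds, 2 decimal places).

£1.94

Set it up as a linear program. Let x1 = servings of eggs, x2 = servings of lentils, x3 = servings of pasta, x4 = servings of whole milk, x5 = servings of chicken breast.
min 1.01x1 + 0.72x2 + 0.61x3 + 0.5x4 + 2.71x5 with:
  2.8x1 + 0.1x2 + 0.2x3 + 5.7x4 + 1.2x5 ≤ 2   (saturated fat)
  1x1 + 4x2 + 1x3 + 15x4 ≤ 12   (sugar)
  125x1 + 231x2 + 177x3 + 183x4 + 199x5 ≥ 601   (calories)
  x4 ≤ 1.2
  x2 ≤ 1.3
  x1, x2, x3, x4, x5 ≥ 0.
The cheapest feasible vertex uses only lentils, pasta, whole milk; eggs, chicken breast are not used. Binding constraints: saturated fat, calories, the lentils cap.
Optimal quantities: lentils = 1.3 servings, pasta = 1.411 servings, whole milk = 0.2786 servings.
Cost = 0.72·1.3 + 0.61·1.411 + 0.5·0.2786 = 1.9360.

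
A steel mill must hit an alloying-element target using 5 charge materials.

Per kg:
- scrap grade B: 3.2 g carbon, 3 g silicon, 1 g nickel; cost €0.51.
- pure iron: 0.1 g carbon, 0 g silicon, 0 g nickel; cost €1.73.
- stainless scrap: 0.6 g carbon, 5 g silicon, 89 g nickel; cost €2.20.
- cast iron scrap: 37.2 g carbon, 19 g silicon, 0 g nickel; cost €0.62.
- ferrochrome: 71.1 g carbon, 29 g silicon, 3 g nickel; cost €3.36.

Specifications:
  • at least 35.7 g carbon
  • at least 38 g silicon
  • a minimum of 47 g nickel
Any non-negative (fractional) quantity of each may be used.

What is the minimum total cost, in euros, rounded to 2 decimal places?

Treat it as an LP. Let x1 = kg of scrap grade B, x2 = kg of pure iron, x3 = kg of stainless scrap, x4 = kg of cast iron scrap, x5 = kg of ferrochrome.
Minimize 0.51x1 + 1.73x2 + 2.2x3 + 0.62x4 + 3.36x5 subject to:
  3.2x1 + 0.1x2 + 0.6x3 + 37.2x4 + 71.1x5 ≥ 35.7   (carbon)
  3x1 + 5x3 + 19x4 + 29x5 ≥ 38   (silicon)
  1x1 + 89x3 + 3x5 ≥ 47   (nickel)
  x1, x2, x3, x4, x5 ≥ 0.
At the optimum only stainless scrap, cast iron scrap are positive (scrap grade B, pure iron, ferrochrome = 0). The silicon and nickel requirements are met with equality.
So stainless scrap = 0.5281 kg, cast iron scrap = 1.861 kg.
Cost = 2.2·0.5281 + 0.62·1.861 = 2.3156.

€2.32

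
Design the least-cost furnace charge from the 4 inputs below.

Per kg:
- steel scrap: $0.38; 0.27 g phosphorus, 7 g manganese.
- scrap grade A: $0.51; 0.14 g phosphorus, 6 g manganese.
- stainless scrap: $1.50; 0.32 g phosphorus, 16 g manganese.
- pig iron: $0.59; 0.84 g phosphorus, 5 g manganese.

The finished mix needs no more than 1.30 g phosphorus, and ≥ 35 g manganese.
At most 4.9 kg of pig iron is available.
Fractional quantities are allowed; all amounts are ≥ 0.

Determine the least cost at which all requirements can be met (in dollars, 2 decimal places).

Treat it as an LP. Let x1 = kg of steel scrap, x2 = kg of scrap grade A, x3 = kg of stainless scrap, x4 = kg of pig iron.
Minimise 0.38x1 + 0.51x2 + 1.5x3 + 0.59x4 with:
  0.27x1 + 0.14x2 + 0.32x3 + 0.84x4 ≤ 1.3   (phosphorus)
  7x1 + 6x2 + 16x3 + 5x4 ≥ 35   (manganese)
  x4 ≤ 4.9
  x1, x2, x3, x4 ≥ 0.
The optimal basis is {steel scrap, scrap grade A}; stainless scrap, pig iron drop out. There the phosphorus and manganese constraints are tight.
Optimal quantities: steel scrap = 4.531 kg, scrap grade A = 0.5469 kg.
Objective = 0.38·4.531 + 0.51·0.5469 = 2.0007.

$2.00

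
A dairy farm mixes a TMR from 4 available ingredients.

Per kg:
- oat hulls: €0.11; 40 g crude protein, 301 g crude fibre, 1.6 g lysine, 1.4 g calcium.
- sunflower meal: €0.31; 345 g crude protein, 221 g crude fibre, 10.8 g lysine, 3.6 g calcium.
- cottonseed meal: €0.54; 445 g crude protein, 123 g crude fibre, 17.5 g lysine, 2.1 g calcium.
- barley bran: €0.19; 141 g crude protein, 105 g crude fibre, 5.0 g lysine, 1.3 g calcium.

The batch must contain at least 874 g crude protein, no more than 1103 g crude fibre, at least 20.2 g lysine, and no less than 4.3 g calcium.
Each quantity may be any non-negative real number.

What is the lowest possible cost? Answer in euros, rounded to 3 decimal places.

€0.785

Let x1 = kg of oat hulls, x2 = kg of sunflower meal, x3 = kg of cottonseed meal, x4 = kg of barley bran.
Minimize 0.11x1 + 0.31x2 + 0.54x3 + 0.19x4 s.t.:
  40x1 + 345x2 + 445x3 + 141x4 ≥ 874   (crude protein)
  301x1 + 221x2 + 123x3 + 105x4 ≤ 1103   (crude fibre)
  1.6x1 + 10.8x2 + 17.5x3 + 5x4 ≥ 20.2   (lysine)
  1.4x1 + 3.6x2 + 2.1x3 + 1.3x4 ≥ 4.3   (calcium)
  x1, x2, x3, x4 ≥ 0.
At the optimum only sunflower meal is positive (oat hulls, cottonseed meal, barley bran = 0). The crude protein requirement is met with equality.
Optimal quantities: sunflower meal = 2.533 kg.
Objective = 0.31·2.533 = 0.78523.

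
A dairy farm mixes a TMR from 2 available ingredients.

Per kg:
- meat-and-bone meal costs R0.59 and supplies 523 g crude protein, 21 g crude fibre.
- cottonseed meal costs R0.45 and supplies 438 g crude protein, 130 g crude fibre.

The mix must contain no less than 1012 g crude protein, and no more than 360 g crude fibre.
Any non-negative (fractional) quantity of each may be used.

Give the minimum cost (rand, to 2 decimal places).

Let x1 = kg of meat-and-bone meal, x2 = kg of cottonseed meal.
min 0.59x1 + 0.45x2 subject to:
  523x1 + 438x2 ≥ 1012   (crude protein)
  21x1 + 130x2 ≤ 360   (crude fibre)
  x1, x2 ≥ 0.
The cheapest feasible vertex uses only cottonseed meal; meat-and-bone meal is not used. The crude protein requirement is met with equality.
Solving gives x2 = 2.311.
Cost = 0.45·2.311 = 1.0400.

R1.04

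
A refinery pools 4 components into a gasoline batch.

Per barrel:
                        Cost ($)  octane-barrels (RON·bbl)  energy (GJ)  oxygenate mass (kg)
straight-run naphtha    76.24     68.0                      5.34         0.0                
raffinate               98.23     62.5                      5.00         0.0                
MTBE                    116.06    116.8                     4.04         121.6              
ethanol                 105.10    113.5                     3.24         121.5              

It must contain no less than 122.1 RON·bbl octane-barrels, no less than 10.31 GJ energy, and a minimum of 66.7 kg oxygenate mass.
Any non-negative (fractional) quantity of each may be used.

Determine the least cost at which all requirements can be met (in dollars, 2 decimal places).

Let x1 = barrels of straight-run naphtha, x2 = barrels of raffinate, x3 = barrels of MTBE, x4 = barrels of ethanol.
Minimise 76.24x1 + 98.23x2 + 116.06x3 + 105.1x4 s.t.:
  68x1 + 62.5x2 + 116.8x3 + 113.5x4 ≥ 122.1   (octane-barrels)
  5.34x1 + 5x2 + 4.04x3 + 3.24x4 ≥ 10.31   (energy)
  121.6x3 + 121.5x4 ≥ 66.7   (oxygenate mass)
  x1, x2, x3, x4 ≥ 0.
At the optimum only straight-run naphtha, MTBE are positive (raffinate, ethanol = 0). There the energy and oxygenate mass constraints are tight.
Solving gives x1 = 1.5157, x3 = 0.54852.
Objective = 76.24·1.5157 + 116.06·0.54852 = 179.2182.

$179.22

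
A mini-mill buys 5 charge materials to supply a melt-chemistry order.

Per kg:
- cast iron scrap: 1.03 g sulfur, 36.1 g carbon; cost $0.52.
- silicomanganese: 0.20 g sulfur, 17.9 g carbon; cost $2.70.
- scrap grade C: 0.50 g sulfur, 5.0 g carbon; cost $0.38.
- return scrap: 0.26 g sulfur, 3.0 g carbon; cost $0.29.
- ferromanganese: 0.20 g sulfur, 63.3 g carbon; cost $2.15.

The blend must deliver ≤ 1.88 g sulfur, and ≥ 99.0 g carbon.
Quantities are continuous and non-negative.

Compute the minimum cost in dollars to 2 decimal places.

$2.15

Treat it as an LP. Let x1 = kg of cast iron scrap, x2 = kg of silicomanganese, x3 = kg of scrap grade C, x4 = kg of return scrap, x5 = kg of ferromanganese.
Minimise 0.52x1 + 2.7x2 + 0.38x3 + 0.29x4 + 2.15x5 s.t.:
  1.03x1 + 0.2x2 + 0.5x3 + 0.26x4 + 0.2x5 ≤ 1.88   (sulfur)
  36.1x1 + 17.9x2 + 5x3 + 3x4 + 63.3x5 ≥ 99   (carbon)
  x1, x2, x3, x4, x5 ≥ 0.
At the optimum only cast iron scrap, ferromanganese are positive (silicomanganese, scrap grade C, return scrap = 0). There the sulfur and carbon constraints are tight.
That vertex is x1 = 1.711, x5 = 0.5882.
Objective = 0.52·1.711 + 2.15·0.5882 = 2.1544.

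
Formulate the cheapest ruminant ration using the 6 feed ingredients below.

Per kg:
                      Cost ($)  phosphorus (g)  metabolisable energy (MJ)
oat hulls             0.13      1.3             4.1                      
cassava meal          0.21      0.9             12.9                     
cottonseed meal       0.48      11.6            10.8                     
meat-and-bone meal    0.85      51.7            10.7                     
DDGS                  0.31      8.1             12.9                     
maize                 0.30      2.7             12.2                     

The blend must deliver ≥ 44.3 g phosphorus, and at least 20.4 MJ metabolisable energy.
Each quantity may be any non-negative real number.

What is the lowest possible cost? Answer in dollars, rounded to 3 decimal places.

$0.901

This is a linear program. Let x1 = kg of oat hulls, x2 = kg of cassava meal, x3 = kg of cottonseed meal, x4 = kg of meat-and-bone meal, x5 = kg of DDGS, x6 = kg of maize.
min 0.13x1 + 0.21x2 + 0.48x3 + 0.85x4 + 0.31x5 + 0.3x6 with:
  1.3x1 + 0.9x2 + 11.6x3 + 51.7x4 + 8.1x5 + 2.7x6 ≥ 44.3   (phosphorus)
  4.1x1 + 12.9x2 + 10.8x3 + 10.7x4 + 12.9x5 + 12.2x6 ≥ 20.4   (metabolisable energy)
  x1, x2, x3, x4, x5, x6 ≥ 0.
The minimum-cost mix takes nothing from oat hulls, cottonseed meal, DDGS, maize — only cassava meal, meat-and-bone meal. Binding constraints: phosphorus and metabolisable energy.
That vertex is x2 = 0.8834, x4 = 0.8415.
Cost = 0.21·0.8834 + 0.85·0.8415 = 0.90079.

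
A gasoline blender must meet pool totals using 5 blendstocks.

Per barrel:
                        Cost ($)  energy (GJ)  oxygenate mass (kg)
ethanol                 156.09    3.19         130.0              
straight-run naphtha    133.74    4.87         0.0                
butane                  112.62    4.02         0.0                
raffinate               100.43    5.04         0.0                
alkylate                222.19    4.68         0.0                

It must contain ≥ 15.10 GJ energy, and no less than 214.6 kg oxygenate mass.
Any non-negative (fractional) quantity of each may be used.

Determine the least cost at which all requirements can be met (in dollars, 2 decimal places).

Let x1 = barrels of ethanol, x2 = barrels of straight-run naphtha, x3 = barrels of butane, x4 = barrels of raffinate, x5 = barrels of alkylate.
Minimise 156.09x1 + 133.74x2 + 112.62x3 + 100.43x4 + 222.19x5 with:
  3.19x1 + 4.87x2 + 4.02x3 + 5.04x4 + 4.68x5 ≥ 15.1   (energy)
  130x1 ≥ 214.6   (oxygenate mass)
  x1, x2, x3, x4, x5 ≥ 0.
The minimum-cost mix takes nothing from straight-run naphtha, butane, alkylate — only ethanol, raffinate. Binding constraints: energy and oxygenate mass.
So ethanol = 1.6508 barrels, raffinate = 1.9512 barrels.
Hence cost = 156.09·1.6508 + 100.43·1.9512 = $453.6324.

$453.63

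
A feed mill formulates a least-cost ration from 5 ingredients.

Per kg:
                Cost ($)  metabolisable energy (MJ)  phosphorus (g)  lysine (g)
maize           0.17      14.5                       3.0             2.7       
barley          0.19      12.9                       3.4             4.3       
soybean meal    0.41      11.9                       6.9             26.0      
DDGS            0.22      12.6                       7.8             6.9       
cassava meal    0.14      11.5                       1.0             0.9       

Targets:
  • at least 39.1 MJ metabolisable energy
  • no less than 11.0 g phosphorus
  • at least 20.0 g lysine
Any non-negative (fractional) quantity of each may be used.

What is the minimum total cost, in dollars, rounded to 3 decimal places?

$0.606

Let x1 = kg of maize, x2 = kg of barley, x3 = kg of soybean meal, x4 = kg of DDGS, x5 = kg of cassava meal.
Minimize 0.17x1 + 0.19x2 + 0.41x3 + 0.22x4 + 0.14x5 subject to:
  14.5x1 + 12.9x2 + 11.9x3 + 12.6x4 + 11.5x5 ≥ 39.1   (metabolisable energy)
  3x1 + 3.4x2 + 6.9x3 + 7.8x4 + 1x5 ≥ 11   (phosphorus)
  2.7x1 + 4.3x2 + 26x3 + 6.9x4 + 0.9x5 ≥ 20   (lysine)
  x1, x2, x3, x4, x5 ≥ 0.
The optimal basis is {maize, soybean meal, DDGS}; barley, cassava meal drop out. There the metabolisable energy, phosphorus, lysine constraints are tight.
That vertex is x1 = 2.17, x3 = 0.5111, x4 = 0.1236.
Total cost: 0.17·2.17 + 0.41·0.5111 + 0.22·0.1236 = 0.60564.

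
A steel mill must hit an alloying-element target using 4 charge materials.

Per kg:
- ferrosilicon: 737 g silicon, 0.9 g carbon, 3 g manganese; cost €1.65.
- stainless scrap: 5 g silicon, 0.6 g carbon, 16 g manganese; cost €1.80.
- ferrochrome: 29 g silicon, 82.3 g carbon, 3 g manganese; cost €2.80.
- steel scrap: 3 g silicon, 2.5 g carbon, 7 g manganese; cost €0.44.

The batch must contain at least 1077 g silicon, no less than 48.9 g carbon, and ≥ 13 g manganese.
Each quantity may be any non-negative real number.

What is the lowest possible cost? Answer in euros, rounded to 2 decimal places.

This is a linear program. Let x1 = kg of ferrosilicon, x2 = kg of stainless scrap, x3 = kg of ferrochrome, x4 = kg of steel scrap.
Minimise 1.65x1 + 1.8x2 + 2.8x3 + 0.44x4 subject to:
  737x1 + 5x2 + 29x3 + 3x4 ≥ 1077   (silicon)
  0.9x1 + 0.6x2 + 82.3x3 + 2.5x4 ≥ 48.9   (carbon)
  3x1 + 16x2 + 3x3 + 7x4 ≥ 13   (manganese)
  x1, x2, x3, x4 ≥ 0.
At the optimum only ferrosilicon, ferrochrome, steel scrap are positive (stainless scrap = 0). There the silicon, carbon, manganese constraints are tight.
So ferrosilicon = 1.436 kg, ferrochrome = 0.5479 kg, steel scrap = 1.007 kg.
Cost = 1.65·1.436 + 2.8·0.5479 + 0.44·1.007 = 4.3466.

€4.35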